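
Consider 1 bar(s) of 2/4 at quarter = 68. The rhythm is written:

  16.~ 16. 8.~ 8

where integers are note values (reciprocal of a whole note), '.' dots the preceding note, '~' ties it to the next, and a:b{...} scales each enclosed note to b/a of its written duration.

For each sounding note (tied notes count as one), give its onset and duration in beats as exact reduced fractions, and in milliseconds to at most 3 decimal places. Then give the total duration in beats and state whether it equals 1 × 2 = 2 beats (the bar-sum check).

1) 0.0ms=0b +661.765ms=3/4b
2) 661.765ms=3/4b +1102.941ms=5/4b
Σ=2b of 2 (68bpm 2/4) — PASS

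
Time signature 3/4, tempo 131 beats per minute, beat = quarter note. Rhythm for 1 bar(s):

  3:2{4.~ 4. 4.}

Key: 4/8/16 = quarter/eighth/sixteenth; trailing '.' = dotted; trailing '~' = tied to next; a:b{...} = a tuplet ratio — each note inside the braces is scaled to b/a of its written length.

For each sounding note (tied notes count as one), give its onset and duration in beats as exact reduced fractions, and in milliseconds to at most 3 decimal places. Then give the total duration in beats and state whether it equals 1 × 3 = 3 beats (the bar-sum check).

1) 0.0ms=0b +916.031ms=2b
2) 916.031ms=2b +458.015ms=1b
Σ=3b of 3 (131bpm 3/4) — PASS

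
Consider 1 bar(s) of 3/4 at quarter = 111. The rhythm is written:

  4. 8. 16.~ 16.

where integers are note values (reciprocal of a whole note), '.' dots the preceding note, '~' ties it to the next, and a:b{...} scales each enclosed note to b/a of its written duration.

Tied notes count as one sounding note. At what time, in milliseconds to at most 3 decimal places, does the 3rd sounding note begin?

1. 0.0ms @ 0 + 810.811ms (3/2)
2. 810.811ms @ 3/2 + 405.405ms (3/4)
3. 1216.216ms @ 9/4 + 405.405ms (3/4)

note 3 onset = 9/4b = 1216.216ms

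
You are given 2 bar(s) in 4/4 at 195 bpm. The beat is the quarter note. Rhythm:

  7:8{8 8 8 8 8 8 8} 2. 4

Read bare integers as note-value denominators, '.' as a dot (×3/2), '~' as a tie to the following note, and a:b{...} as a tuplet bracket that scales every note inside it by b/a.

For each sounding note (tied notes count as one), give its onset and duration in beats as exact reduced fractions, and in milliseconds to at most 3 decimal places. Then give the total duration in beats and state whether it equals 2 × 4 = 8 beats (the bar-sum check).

1) 0.0ms=0b +175.824ms=4/7b
2) 175.824ms=4/7b +175.824ms=4/7b
3) 351.648ms=8/7b +175.824ms=4/7b
4) 527.473ms=12/7b +175.824ms=4/7b
5) 703.297ms=16/7b +175.824ms=4/7b
6) 879.121ms=20/7b +175.824ms=4/7b
7) 1054.945ms=24/7b +175.824ms=4/7b
8) 1230.769ms=4b +923.077ms=3b
9) 2153.846ms=7b +307.692ms=1b
Σ=8b of 8 (195bpm 4/4) — PASS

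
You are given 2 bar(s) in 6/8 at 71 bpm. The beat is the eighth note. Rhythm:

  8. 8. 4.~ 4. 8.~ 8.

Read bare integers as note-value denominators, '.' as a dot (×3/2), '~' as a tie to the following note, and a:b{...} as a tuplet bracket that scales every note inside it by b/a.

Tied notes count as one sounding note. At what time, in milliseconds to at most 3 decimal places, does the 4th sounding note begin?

1. 0.0ms @ 0 + 1267.606ms (3/2)
2. 1267.606ms @ 3/2 + 1267.606ms (3/2)
3. 2535.211ms @ 3 + 5070.423ms (6)
4. 7605.634ms @ 9 + 2535.211ms (3)

note 4 onset = 9b = 7605.634ms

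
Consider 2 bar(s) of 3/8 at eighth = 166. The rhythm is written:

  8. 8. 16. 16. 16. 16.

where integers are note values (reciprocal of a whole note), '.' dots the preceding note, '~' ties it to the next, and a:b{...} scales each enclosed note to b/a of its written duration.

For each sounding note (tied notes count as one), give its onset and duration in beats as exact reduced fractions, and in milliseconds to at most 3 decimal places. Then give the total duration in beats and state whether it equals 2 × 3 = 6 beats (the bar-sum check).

1) 0.0ms=0b +542.169ms=3/2b
2) 542.169ms=3/2b +542.169ms=3/2b
3) 1084.337ms=3b +271.084ms=3/4b
4) 1355.422ms=15/4b +271.084ms=3/4b
5) 1626.506ms=9/2b +271.084ms=3/4b
6) 1897.59ms=21/4b +271.084ms=3/4b
Σ=6b of 6 (166bpm 3/8) — PASS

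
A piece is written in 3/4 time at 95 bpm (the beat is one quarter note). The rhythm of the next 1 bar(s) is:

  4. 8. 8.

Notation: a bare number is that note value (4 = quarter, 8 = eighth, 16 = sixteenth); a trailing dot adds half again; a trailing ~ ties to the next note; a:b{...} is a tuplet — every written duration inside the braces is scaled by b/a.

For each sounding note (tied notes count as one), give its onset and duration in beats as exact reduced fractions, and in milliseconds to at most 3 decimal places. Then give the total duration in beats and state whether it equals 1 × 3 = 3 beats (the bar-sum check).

1) 0.0ms=0b +947.368ms=3/2b
2) 947.368ms=3/2b +473.684ms=3/4b
3) 1421.053ms=9/4b +473.684ms=3/4b
Σ=3b of 3 (95bpm 3/4) — PASS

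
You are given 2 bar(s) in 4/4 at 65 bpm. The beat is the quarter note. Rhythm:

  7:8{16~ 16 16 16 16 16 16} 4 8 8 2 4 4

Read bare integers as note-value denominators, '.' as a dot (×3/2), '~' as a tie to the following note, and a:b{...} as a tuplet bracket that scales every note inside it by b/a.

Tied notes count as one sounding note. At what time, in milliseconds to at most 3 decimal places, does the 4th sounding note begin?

note 4 onset = 8/7b = 1054.945ms

1. 0.0ms @ 0 + 527.473ms (4/7)
2. 527.473ms @ 4/7 + 263.736ms (2/7)
3. 791.209ms @ 6/7 + 263.736ms (2/7)
4. 1054.945ms @ 8/7 + 263.736ms (2/7)
5. 1318.681ms @ 10/7 + 263.736ms (2/7)
6. 1582.418ms @ 12/7 + 263.736ms (2/7)
7. 1846.154ms @ 2 + 923.077ms (1)
8. 2769.231ms @ 3 + 461.538ms (1/2)
9. 3230.769ms @ 7/2 + 461.538ms (1/2)
10. 3692.308ms @ 4 + 1846.154ms (2)
11. 5538.462ms @ 6 + 923.077ms (1)
12. 6461.538ms @ 7 + 923.077ms (1)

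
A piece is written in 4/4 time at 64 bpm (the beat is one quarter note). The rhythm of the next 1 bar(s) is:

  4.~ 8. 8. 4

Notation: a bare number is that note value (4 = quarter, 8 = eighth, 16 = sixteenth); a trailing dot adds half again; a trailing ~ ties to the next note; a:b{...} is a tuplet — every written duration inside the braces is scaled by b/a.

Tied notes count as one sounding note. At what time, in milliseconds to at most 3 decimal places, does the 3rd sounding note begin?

1. 0.0ms @ 0 + 2109.375ms (9/4)
2. 2109.375ms @ 9/4 + 703.125ms (3/4)
3. 2812.5ms @ 3 + 937.5ms (1)

note 3 onset = 3b = 2812.5ms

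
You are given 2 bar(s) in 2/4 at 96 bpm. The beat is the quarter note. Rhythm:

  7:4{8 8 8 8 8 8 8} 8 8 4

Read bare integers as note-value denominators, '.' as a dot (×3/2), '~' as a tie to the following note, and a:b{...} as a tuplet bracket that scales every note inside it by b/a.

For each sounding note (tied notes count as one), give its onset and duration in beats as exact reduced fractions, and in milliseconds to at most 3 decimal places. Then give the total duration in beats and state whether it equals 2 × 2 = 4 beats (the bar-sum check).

1) 0.0ms=0b +178.571ms=2/7b
2) 178.571ms=2/7b +178.571ms=2/7b
3) 357.143ms=4/7b +178.571ms=2/7b
4) 535.714ms=6/7b +178.571ms=2/7b
5) 714.286ms=8/7b +178.571ms=2/7b
6) 892.857ms=10/7b +178.571ms=2/7b
7) 1071.429ms=12/7b +178.571ms=2/7b
8) 1250.0ms=2b +312.5ms=1/2b
9) 1562.5ms=5/2b +312.5ms=1/2b
10) 1875.0ms=3b +625.0ms=1b
Σ=4b of 4 (96bpm 2/4) — PASS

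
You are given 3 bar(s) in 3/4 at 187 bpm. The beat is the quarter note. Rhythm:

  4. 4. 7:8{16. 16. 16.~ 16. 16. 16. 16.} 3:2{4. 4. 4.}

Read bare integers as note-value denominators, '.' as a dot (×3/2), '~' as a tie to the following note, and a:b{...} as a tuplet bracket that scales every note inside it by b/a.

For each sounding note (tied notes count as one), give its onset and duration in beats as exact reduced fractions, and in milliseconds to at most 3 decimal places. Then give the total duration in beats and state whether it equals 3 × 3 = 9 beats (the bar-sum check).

1) 0.0ms=0b +481.283ms=3/2b
2) 481.283ms=3/2b +481.283ms=3/2b
3) 962.567ms=3b +137.51ms=3/7b
4) 1100.076ms=24/7b +137.51ms=3/7b
5) 1237.586ms=27/7b +275.019ms=6/7b
6) 1512.605ms=33/7b +137.51ms=3/7b
7) 1650.115ms=36/7b +137.51ms=3/7b
8) 1787.624ms=39/7b +137.51ms=3/7b
9) 1925.134ms=6b +320.856ms=1b
10) 2245.989ms=7b +320.856ms=1b
11) 2566.845ms=8b +320.856ms=1b
Σ=9b of 9 (187bpm 3/4) — PASS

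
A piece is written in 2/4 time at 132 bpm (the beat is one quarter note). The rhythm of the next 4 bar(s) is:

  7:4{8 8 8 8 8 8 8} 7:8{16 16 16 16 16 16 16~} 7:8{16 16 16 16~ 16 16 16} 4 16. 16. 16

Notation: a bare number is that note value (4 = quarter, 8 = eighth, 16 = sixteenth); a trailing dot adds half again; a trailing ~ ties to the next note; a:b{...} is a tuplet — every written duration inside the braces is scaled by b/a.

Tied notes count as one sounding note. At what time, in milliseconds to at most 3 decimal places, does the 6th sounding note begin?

1. 0.0ms @ 0 + 129.87ms (2/7)
2. 129.87ms @ 2/7 + 129.87ms (2/7)
3. 259.74ms @ 4/7 + 129.87ms (2/7)
4. 389.61ms @ 6/7 + 129.87ms (2/7)
5. 519.481ms @ 8/7 + 129.87ms (2/7)
6. 649.351ms @ 10/7 + 129.87ms (2/7)
7. 779.221ms @ 12/7 + 129.87ms (2/7)
8. 909.091ms @ 2 + 129.87ms (2/7)
9. 1038.961ms @ 16/7 + 129.87ms (2/7)
10. 1168.831ms @ 18/7 + 129.87ms (2/7)
11. 1298.701ms @ 20/7 + 129.87ms (2/7)
12. 1428.571ms @ 22/7 + 129.87ms (2/7)
13. 1558.442ms @ 24/7 + 129.87ms (2/7)
14. 1688.312ms @ 26/7 + 259.74ms (4/7)
15. 1948.052ms @ 30/7 + 129.87ms (2/7)
16. 2077.922ms @ 32/7 + 129.87ms (2/7)
17. 2207.792ms @ 34/7 + 259.74ms (4/7)
18. 2467.532ms @ 38/7 + 129.87ms (2/7)
19. 2597.403ms @ 40/7 + 129.87ms (2/7)
20. 2727.273ms @ 6 + 454.545ms (1)
21. 3181.818ms @ 7 + 170.455ms (3/8)
22. 3352.273ms @ 59/8 + 170.455ms (3/8)
23. 3522.727ms @ 31/4 + 113.636ms (1/4)

note 6 onset = 10/7b = 649.351ms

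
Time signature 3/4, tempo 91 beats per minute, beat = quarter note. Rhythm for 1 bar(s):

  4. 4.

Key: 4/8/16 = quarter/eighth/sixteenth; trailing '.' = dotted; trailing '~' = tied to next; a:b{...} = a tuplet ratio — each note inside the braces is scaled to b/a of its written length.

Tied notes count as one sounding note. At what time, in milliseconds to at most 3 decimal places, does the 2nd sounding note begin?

note 2 onset = 3/2b = 989.011ms

1. 0.0ms @ 0 + 989.011ms (3/2)
2. 989.011ms @ 3/2 + 989.011ms (3/2)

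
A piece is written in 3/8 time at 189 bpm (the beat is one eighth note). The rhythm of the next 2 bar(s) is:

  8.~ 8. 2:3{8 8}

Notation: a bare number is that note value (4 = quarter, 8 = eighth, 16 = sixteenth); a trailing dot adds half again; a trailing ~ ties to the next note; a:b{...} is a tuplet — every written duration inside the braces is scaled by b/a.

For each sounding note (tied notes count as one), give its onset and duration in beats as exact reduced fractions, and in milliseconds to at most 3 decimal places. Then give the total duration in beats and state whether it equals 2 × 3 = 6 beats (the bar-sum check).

1) 0.0ms=0b +952.381ms=3b
2) 952.381ms=3b +476.19ms=3/2b
3) 1428.571ms=9/2b +476.19ms=3/2b
Σ=6b of 6 (189bpm 3/8) — PASS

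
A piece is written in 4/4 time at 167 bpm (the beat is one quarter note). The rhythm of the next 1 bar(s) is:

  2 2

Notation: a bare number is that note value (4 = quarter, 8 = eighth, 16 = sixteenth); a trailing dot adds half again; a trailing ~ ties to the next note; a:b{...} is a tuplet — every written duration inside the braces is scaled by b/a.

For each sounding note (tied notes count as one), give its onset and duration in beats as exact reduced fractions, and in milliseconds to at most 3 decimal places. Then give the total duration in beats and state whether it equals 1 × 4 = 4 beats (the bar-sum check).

1) 0.0ms=0b +718.563ms=2b
2) 718.563ms=2b +718.563ms=2b
Σ=4b of 4 (167bpm 4/4) — PASS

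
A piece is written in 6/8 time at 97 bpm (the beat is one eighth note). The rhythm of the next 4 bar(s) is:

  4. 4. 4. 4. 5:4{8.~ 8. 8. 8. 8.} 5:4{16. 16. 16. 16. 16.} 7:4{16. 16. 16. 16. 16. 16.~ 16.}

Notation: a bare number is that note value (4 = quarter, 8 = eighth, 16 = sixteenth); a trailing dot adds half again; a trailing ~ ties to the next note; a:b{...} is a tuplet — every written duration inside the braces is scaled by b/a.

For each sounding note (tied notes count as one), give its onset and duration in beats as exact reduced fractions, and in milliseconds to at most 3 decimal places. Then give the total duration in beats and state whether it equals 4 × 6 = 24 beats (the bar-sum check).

1) 0.0ms=0b +1855.67ms=3b
2) 1855.67ms=3b +1855.67ms=3b
3) 3711.34ms=6b +1855.67ms=3b
4) 5567.01ms=9b +1855.67ms=3b
5) 7422.68ms=12b +1484.536ms=12/5b
6) 8907.216ms=72/5b +742.268ms=6/5b
7) 9649.485ms=78/5b +742.268ms=6/5b
8) 10391.753ms=84/5b +742.268ms=6/5b
9) 11134.021ms=18b +371.134ms=3/5b
10) 11505.155ms=93/5b +371.134ms=3/5b
11) 11876.289ms=96/5b +371.134ms=3/5b
12) 12247.423ms=99/5b +371.134ms=3/5b
13) 12618.557ms=102/5b +371.134ms=3/5b
14) 12989.691ms=21b +265.096ms=3/7b
15) 13254.786ms=150/7b +265.096ms=3/7b
16) 13519.882ms=153/7b +265.096ms=3/7b
17) 13784.978ms=156/7b +265.096ms=3/7b
18) 14050.074ms=159/7b +265.096ms=3/7b
19) 14315.169ms=162/7b +530.191ms=6/7b
Σ=24b of 24 (97bpm 6/8) — PASS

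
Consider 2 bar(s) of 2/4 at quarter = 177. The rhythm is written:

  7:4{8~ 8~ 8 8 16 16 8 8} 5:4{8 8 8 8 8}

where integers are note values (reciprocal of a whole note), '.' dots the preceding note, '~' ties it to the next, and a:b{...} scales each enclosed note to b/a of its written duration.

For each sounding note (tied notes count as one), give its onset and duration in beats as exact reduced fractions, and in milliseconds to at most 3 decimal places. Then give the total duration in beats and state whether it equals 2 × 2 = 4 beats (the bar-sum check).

1) 0.0ms=0b +290.557ms=6/7b
2) 290.557ms=6/7b +96.852ms=2/7b
3) 387.409ms=8/7b +48.426ms=1/7b
4) 435.835ms=9/7b +48.426ms=1/7b
5) 484.262ms=10/7b +96.852ms=2/7b
6) 581.114ms=12/7b +96.852ms=2/7b
7) 677.966ms=2b +135.593ms=2/5b
8) 813.559ms=12/5b +135.593ms=2/5b
9) 949.153ms=14/5b +135.593ms=2/5b
10) 1084.746ms=16/5b +135.593ms=2/5b
11) 1220.339ms=18/5b +135.593ms=2/5b
Σ=4b of 4 (177bpm 2/4) — PASS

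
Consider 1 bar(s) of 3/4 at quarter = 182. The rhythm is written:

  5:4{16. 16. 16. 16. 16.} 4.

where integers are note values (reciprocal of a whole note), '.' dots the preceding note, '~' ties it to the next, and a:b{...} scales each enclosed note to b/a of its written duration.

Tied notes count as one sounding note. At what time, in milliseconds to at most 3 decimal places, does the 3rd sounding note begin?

1. 0.0ms @ 0 + 98.901ms (3/10)
2. 98.901ms @ 3/10 + 98.901ms (3/10)
3. 197.802ms @ 3/5 + 98.901ms (3/10)
4. 296.703ms @ 9/10 + 98.901ms (3/10)
5. 395.604ms @ 6/5 + 98.901ms (3/10)
6. 494.505ms @ 3/2 + 494.505ms (3/2)

note 3 onset = 3/5b = 197.802ms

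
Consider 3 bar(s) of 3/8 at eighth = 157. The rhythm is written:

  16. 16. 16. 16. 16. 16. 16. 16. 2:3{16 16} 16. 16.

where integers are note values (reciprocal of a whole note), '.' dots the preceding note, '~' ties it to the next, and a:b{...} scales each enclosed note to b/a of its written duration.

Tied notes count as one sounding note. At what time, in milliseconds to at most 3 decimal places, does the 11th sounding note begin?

note 11 onset = 15/2b = 2866.242ms

1. 0.0ms @ 0 + 286.624ms (3/4)
2. 286.624ms @ 3/4 + 286.624ms (3/4)
3. 573.248ms @ 3/2 + 286.624ms (3/4)
4. 859.873ms @ 9/4 + 286.624ms (3/4)
5. 1146.497ms @ 3 + 286.624ms (3/4)
6. 1433.121ms @ 15/4 + 286.624ms (3/4)
7. 1719.745ms @ 9/2 + 286.624ms (3/4)
8. 2006.369ms @ 21/4 + 286.624ms (3/4)
9. 2292.994ms @ 6 + 286.624ms (3/4)
10. 2579.618ms @ 27/4 + 286.624ms (3/4)
11. 2866.242ms @ 15/2 + 286.624ms (3/4)
12. 3152.866ms @ 33/4 + 286.624ms (3/4)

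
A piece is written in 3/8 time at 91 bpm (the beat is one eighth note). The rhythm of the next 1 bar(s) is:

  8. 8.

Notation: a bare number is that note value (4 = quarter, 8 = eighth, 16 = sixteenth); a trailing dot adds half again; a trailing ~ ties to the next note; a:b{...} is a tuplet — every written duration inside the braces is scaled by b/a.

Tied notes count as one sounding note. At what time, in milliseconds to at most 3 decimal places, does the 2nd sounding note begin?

1. 0.0ms @ 0 + 989.011ms (3/2)
2. 989.011ms @ 3/2 + 989.011ms (3/2)

note 2 onset = 3/2b = 989.011ms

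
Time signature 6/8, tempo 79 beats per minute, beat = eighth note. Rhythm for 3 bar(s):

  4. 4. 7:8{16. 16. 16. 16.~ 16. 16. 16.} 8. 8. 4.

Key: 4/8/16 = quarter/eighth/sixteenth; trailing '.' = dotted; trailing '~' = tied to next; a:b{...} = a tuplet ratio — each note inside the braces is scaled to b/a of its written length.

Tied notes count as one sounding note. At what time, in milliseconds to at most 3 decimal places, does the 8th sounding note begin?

note 8 onset = 78/7b = 8462.929ms

1. 0.0ms @ 0 + 2278.481ms (3)
2. 2278.481ms @ 3 + 2278.481ms (3)
3. 4556.962ms @ 6 + 650.995ms (6/7)
4. 5207.957ms @ 48/7 + 650.995ms (6/7)
5. 5858.951ms @ 54/7 + 650.995ms (6/7)
6. 6509.946ms @ 60/7 + 1301.989ms (12/7)
7. 7811.935ms @ 72/7 + 650.995ms (6/7)
8. 8462.929ms @ 78/7 + 650.995ms (6/7)
9. 9113.924ms @ 12 + 1139.241ms (3/2)
10. 10253.165ms @ 27/2 + 1139.241ms (3/2)
11. 11392.405ms @ 15 + 2278.481ms (3)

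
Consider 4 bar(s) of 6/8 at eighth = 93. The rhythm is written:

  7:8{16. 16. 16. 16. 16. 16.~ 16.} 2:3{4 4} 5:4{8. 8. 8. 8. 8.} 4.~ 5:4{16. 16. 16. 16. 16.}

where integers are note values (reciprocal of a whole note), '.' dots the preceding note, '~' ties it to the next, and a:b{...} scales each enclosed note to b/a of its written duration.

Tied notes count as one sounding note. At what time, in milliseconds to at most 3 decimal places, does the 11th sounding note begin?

note 11 onset = 72/5b = 9290.323ms

1. 0.0ms @ 0 + 552.995ms (6/7)
2. 552.995ms @ 6/7 + 552.995ms (6/7)
3. 1105.991ms @ 12/7 + 552.995ms (6/7)
4. 1658.986ms @ 18/7 + 552.995ms (6/7)
5. 2211.982ms @ 24/7 + 552.995ms (6/7)
6. 2764.977ms @ 30/7 + 1105.991ms (12/7)
7. 3870.968ms @ 6 + 1935.484ms (3)
8. 5806.452ms @ 9 + 1935.484ms (3)
9. 7741.935ms @ 12 + 774.194ms (6/5)
10. 8516.129ms @ 66/5 + 774.194ms (6/5)
11. 9290.323ms @ 72/5 + 774.194ms (6/5)
12. 10064.516ms @ 78/5 + 774.194ms (6/5)
13. 10838.71ms @ 84/5 + 774.194ms (6/5)
14. 11612.903ms @ 18 + 2322.581ms (18/5)
15. 13935.484ms @ 108/5 + 387.097ms (3/5)
16. 14322.581ms @ 111/5 + 387.097ms (3/5)
17. 14709.677ms @ 114/5 + 387.097ms (3/5)
18. 15096.774ms @ 117/5 + 387.097ms (3/5)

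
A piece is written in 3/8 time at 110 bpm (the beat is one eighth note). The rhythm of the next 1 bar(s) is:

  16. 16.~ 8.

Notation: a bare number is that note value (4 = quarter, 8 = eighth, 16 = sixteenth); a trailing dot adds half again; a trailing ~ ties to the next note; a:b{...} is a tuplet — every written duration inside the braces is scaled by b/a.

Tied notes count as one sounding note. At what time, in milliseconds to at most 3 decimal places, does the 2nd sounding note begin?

1. 0.0ms @ 0 + 409.091ms (3/4)
2. 409.091ms @ 3/4 + 1227.273ms (9/4)

note 2 onset = 3/4b = 409.091ms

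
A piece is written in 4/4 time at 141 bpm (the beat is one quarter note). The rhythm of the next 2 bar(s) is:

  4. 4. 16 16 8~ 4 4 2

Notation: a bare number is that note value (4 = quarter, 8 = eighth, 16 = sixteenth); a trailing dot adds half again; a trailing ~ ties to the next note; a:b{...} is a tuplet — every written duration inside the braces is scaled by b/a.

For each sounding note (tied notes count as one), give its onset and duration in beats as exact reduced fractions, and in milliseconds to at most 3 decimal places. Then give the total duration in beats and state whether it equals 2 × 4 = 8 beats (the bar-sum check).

1) 0.0ms=0b +638.298ms=3/2b
2) 638.298ms=3/2b +638.298ms=3/2b
3) 1276.596ms=3b +106.383ms=1/4b
4) 1382.979ms=13/4b +106.383ms=1/4b
5) 1489.362ms=7/2b +638.298ms=3/2b
6) 2127.66ms=5b +425.532ms=1b
7) 2553.191ms=6b +851.064ms=2b
Σ=8b of 8 (141bpm 4/4) — PASS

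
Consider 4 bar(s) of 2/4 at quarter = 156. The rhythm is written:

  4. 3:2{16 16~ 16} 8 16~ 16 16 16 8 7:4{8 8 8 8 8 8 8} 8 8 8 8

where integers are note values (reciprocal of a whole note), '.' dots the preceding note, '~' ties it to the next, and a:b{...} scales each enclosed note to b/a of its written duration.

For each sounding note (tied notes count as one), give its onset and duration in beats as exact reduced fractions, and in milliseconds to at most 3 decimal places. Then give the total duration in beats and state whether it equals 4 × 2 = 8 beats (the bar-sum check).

1) 0.0ms=0b +576.923ms=3/2b
2) 576.923ms=3/2b +64.103ms=1/6b
3) 641.026ms=5/3b +128.205ms=1/3b
4) 769.231ms=2b +192.308ms=1/2b
5) 961.538ms=5/2b +192.308ms=1/2b
6) 1153.846ms=3b +96.154ms=1/4b
7) 1250.0ms=13/4b +96.154ms=1/4b
8) 1346.154ms=7/2b +192.308ms=1/2b
9) 1538.462ms=4b +109.89ms=2/7b
10) 1648.352ms=30/7b +109.89ms=2/7b
11) 1758.242ms=32/7b +109.89ms=2/7b
12) 1868.132ms=34/7b +109.89ms=2/7b
13) 1978.022ms=36/7b +109.89ms=2/7b
14) 2087.912ms=38/7b +109.89ms=2/7b
15) 2197.802ms=40/7b +109.89ms=2/7b
16) 2307.692ms=6b +192.308ms=1/2b
17) 2500.0ms=13/2b +192.308ms=1/2b
18) 2692.308ms=7b +192.308ms=1/2b
19) 2884.615ms=15/2b +192.308ms=1/2b
Σ=8b of 8 (156bpm 2/4) — PASS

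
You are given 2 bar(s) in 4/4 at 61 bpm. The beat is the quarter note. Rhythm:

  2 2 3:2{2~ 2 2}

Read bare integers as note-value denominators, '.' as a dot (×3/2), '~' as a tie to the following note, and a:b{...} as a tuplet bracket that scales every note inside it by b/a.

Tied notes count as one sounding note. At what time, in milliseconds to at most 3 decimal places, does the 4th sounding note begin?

note 4 onset = 20/3b = 6557.377ms

1. 0.0ms @ 0 + 1967.213ms (2)
2. 1967.213ms @ 2 + 1967.213ms (2)
3. 3934.426ms @ 4 + 2622.951ms (8/3)
4. 6557.377ms @ 20/3 + 1311.475ms (4/3)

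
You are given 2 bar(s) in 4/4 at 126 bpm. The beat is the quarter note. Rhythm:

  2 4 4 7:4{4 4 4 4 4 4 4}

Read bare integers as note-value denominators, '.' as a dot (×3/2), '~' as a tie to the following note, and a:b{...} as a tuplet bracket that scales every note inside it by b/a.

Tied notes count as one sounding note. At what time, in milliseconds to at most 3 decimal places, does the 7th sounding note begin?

1. 0.0ms @ 0 + 952.381ms (2)
2. 952.381ms @ 2 + 476.19ms (1)
3. 1428.571ms @ 3 + 476.19ms (1)
4. 1904.762ms @ 4 + 272.109ms (4/7)
5. 2176.871ms @ 32/7 + 272.109ms (4/7)
6. 2448.98ms @ 36/7 + 272.109ms (4/7)
7. 2721.088ms @ 40/7 + 272.109ms (4/7)
8. 2993.197ms @ 44/7 + 272.109ms (4/7)
9. 3265.306ms @ 48/7 + 272.109ms (4/7)
10. 3537.415ms @ 52/7 + 272.109ms (4/7)

note 7 onset = 40/7b = 2721.088ms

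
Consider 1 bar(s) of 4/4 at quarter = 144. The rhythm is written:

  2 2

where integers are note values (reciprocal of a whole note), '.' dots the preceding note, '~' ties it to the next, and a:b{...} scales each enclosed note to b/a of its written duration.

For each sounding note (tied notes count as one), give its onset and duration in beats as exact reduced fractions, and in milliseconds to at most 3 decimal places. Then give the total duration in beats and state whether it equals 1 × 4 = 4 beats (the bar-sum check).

1) 0.0ms=0b +833.333ms=2b
2) 833.333ms=2b +833.333ms=2b
Σ=4b of 4 (144bpm 4/4) — PASS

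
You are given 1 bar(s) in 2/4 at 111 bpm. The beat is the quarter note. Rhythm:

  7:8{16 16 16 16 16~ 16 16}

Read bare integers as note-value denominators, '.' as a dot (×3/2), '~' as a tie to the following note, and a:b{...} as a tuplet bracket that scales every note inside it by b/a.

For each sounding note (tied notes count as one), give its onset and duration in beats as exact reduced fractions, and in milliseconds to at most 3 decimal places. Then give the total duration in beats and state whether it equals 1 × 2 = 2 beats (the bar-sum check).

1) 0.0ms=0b +154.44ms=2/7b
2) 154.44ms=2/7b +154.44ms=2/7b
3) 308.88ms=4/7b +154.44ms=2/7b
4) 463.32ms=6/7b +154.44ms=2/7b
5) 617.761ms=8/7b +308.88ms=4/7b
6) 926.641ms=12/7b +154.44ms=2/7b
Σ=2b of 2 (111bpm 2/4) — PASS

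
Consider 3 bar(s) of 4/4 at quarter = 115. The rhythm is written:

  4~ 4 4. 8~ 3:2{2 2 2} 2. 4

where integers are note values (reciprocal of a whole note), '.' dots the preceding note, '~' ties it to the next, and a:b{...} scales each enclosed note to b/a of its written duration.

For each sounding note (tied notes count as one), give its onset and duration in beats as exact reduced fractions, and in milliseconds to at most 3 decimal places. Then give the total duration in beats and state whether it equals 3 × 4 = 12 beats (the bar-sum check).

1) 0.0ms=0b +1043.478ms=2b
2) 1043.478ms=2b +782.609ms=3/2b
3) 1826.087ms=7/2b +956.522ms=11/6b
4) 2782.609ms=16/3b +695.652ms=4/3b
5) 3478.261ms=20/3b +695.652ms=4/3b
6) 4173.913ms=8b +1565.217ms=3b
7) 5739.13ms=11b +521.739ms=1b
Σ=12b of 12 (115bpm 4/4) — PASS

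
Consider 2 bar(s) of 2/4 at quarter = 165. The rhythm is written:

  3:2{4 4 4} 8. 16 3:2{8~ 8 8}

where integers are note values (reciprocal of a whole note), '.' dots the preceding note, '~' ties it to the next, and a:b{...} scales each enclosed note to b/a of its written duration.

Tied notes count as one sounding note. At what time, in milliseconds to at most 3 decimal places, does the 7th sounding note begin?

note 7 onset = 11/3b = 1333.333ms

1. 0.0ms @ 0 + 242.424ms (2/3)
2. 242.424ms @ 2/3 + 242.424ms (2/3)
3. 484.848ms @ 4/3 + 242.424ms (2/3)
4. 727.273ms @ 2 + 272.727ms (3/4)
5. 1000.0ms @ 11/4 + 90.909ms (1/4)
6. 1090.909ms @ 3 + 242.424ms (2/3)
7. 1333.333ms @ 11/3 + 121.212ms (1/3)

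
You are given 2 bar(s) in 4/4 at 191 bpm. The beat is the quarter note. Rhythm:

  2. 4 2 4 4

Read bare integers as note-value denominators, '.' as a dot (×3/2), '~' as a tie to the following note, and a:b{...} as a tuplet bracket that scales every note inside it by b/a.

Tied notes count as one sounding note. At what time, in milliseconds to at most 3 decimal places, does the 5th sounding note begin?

note 5 onset = 7b = 2198.953ms

1. 0.0ms @ 0 + 942.408ms (3)
2. 942.408ms @ 3 + 314.136ms (1)
3. 1256.545ms @ 4 + 628.272ms (2)
4. 1884.817ms @ 6 + 314.136ms (1)
5. 2198.953ms @ 7 + 314.136ms (1)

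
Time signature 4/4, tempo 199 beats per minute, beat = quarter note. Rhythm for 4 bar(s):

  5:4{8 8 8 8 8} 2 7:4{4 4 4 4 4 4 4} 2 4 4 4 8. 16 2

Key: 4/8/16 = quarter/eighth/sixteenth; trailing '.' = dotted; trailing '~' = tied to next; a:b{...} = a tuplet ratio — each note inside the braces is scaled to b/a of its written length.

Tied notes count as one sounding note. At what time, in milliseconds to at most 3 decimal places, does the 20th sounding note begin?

note 20 onset = 14b = 4221.106ms

1. 0.0ms @ 0 + 120.603ms (2/5)
2. 120.603ms @ 2/5 + 120.603ms (2/5)
3. 241.206ms @ 4/5 + 120.603ms (2/5)
4. 361.809ms @ 6/5 + 120.603ms (2/5)
5. 482.412ms @ 8/5 + 120.603ms (2/5)
6. 603.015ms @ 2 + 603.015ms (2)
7. 1206.03ms @ 4 + 172.29ms (4/7)
8. 1378.32ms @ 32/7 + 172.29ms (4/7)
9. 1550.61ms @ 36/7 + 172.29ms (4/7)
10. 1722.9ms @ 40/7 + 172.29ms (4/7)
11. 1895.19ms @ 44/7 + 172.29ms (4/7)
12. 2067.48ms @ 48/7 + 172.29ms (4/7)
13. 2239.77ms @ 52/7 + 172.29ms (4/7)
14. 2412.06ms @ 8 + 603.015ms (2)
15. 3015.075ms @ 10 + 301.508ms (1)
16. 3316.583ms @ 11 + 301.508ms (1)
17. 3618.09ms @ 12 + 301.508ms (1)
18. 3919.598ms @ 13 + 226.131ms (3/4)
19. 4145.729ms @ 55/4 + 75.377ms (1/4)
20. 4221.106ms @ 14 + 603.015ms (2)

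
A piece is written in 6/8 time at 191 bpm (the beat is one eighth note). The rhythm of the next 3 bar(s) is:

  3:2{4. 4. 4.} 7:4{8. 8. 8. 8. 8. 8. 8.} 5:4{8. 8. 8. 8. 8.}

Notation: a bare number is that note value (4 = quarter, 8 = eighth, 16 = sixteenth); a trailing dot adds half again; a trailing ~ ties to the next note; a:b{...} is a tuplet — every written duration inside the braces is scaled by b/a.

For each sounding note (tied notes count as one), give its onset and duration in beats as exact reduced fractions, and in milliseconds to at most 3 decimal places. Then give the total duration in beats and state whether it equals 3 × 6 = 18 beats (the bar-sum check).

1) 0.0ms=0b +628.272ms=2b
2) 628.272ms=2b +628.272ms=2b
3) 1256.545ms=4b +628.272ms=2b
4) 1884.817ms=6b +269.26ms=6/7b
5) 2154.076ms=48/7b +269.26ms=6/7b
6) 2423.336ms=54/7b +269.26ms=6/7b
7) 2692.595ms=60/7b +269.26ms=6/7b
8) 2961.855ms=66/7b +269.26ms=6/7b
9) 3231.114ms=72/7b +269.26ms=6/7b
10) 3500.374ms=78/7b +269.26ms=6/7b
11) 3769.634ms=12b +376.963ms=6/5b
12) 4146.597ms=66/5b +376.963ms=6/5b
13) 4523.56ms=72/5b +376.963ms=6/5b
14) 4900.524ms=78/5b +376.963ms=6/5b
15) 5277.487ms=84/5b +376.963ms=6/5b
Σ=18b of 18 (191bpm 6/8) — PASS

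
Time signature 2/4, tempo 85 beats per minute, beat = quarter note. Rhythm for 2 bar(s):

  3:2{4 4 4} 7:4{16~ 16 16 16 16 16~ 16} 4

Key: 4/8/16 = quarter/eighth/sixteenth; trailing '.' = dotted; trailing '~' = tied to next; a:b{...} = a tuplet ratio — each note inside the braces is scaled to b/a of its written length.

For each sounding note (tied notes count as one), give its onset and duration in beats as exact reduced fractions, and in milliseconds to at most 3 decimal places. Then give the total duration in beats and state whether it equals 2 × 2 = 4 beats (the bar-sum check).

1) 0.0ms=0b +470.588ms=2/3b
2) 470.588ms=2/3b +470.588ms=2/3b
3) 941.176ms=4/3b +470.588ms=2/3b
4) 1411.765ms=2b +201.681ms=2/7b
5) 1613.445ms=16/7b +100.84ms=1/7b
6) 1714.286ms=17/7b +100.84ms=1/7b
7) 1815.126ms=18/7b +100.84ms=1/7b
8) 1915.966ms=19/7b +201.681ms=2/7b
9) 2117.647ms=3b +705.882ms=1b
Σ=4b of 4 (85bpm 2/4) — PASS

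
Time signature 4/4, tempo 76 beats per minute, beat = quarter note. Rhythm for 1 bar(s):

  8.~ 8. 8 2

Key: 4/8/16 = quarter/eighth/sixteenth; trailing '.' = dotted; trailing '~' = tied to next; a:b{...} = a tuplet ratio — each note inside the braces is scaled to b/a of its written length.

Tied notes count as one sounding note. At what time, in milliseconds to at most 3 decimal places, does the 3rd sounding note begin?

1. 0.0ms @ 0 + 1184.211ms (3/2)
2. 1184.211ms @ 3/2 + 394.737ms (1/2)
3. 1578.947ms @ 2 + 1578.947ms (2)

note 3 onset = 2b = 1578.947ms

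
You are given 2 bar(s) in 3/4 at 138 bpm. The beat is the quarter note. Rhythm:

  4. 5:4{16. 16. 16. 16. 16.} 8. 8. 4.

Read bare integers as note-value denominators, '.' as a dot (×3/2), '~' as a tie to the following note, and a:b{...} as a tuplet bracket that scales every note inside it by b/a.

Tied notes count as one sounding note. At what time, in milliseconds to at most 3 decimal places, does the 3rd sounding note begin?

1. 0.0ms @ 0 + 652.174ms (3/2)
2. 652.174ms @ 3/2 + 130.435ms (3/10)
3. 782.609ms @ 9/5 + 130.435ms (3/10)
4. 913.043ms @ 21/10 + 130.435ms (3/10)
5. 1043.478ms @ 12/5 + 130.435ms (3/10)
6. 1173.913ms @ 27/10 + 130.435ms (3/10)
7. 1304.348ms @ 3 + 326.087ms (3/4)
8. 1630.435ms @ 15/4 + 326.087ms (3/4)
9. 1956.522ms @ 9/2 + 652.174ms (3/2)

note 3 onset = 9/5b = 782.609ms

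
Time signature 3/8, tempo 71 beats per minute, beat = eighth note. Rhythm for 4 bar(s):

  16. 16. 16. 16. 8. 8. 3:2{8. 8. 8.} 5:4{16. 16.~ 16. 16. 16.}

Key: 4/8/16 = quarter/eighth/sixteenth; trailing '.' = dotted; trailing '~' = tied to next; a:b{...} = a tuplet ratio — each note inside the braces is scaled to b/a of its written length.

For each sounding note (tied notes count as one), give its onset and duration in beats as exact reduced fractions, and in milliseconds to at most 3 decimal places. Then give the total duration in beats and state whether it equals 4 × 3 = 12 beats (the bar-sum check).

1) 0.0ms=0b +633.803ms=3/4b
2) 633.803ms=3/4b +633.803ms=3/4b
3) 1267.606ms=3/2b +633.803ms=3/4b
4) 1901.408ms=9/4b +633.803ms=3/4b
5) 2535.211ms=3b +1267.606ms=3/2b
6) 3802.817ms=9/2b +1267.606ms=3/2b
7) 5070.423ms=6b +845.07ms=1b
8) 5915.493ms=7b +845.07ms=1b
9) 6760.563ms=8b +845.07ms=1b
10) 7605.634ms=9b +507.042ms=3/5b
11) 8112.676ms=48/5b +1014.085ms=6/5b
12) 9126.761ms=54/5b +507.042ms=3/5b
13) 9633.803ms=57/5b +507.042ms=3/5b
Σ=12b of 12 (71bpm 3/8) — PASS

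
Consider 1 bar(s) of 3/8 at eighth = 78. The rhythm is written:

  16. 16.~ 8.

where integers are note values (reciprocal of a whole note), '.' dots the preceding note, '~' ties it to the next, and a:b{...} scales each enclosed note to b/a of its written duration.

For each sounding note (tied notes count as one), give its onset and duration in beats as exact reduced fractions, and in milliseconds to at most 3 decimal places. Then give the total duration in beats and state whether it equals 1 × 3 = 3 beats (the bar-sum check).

1) 0.0ms=0b +576.923ms=3/4b
2) 576.923ms=3/4b +1730.769ms=9/4b
Σ=3b of 3 (78bpm 3/8) — PASS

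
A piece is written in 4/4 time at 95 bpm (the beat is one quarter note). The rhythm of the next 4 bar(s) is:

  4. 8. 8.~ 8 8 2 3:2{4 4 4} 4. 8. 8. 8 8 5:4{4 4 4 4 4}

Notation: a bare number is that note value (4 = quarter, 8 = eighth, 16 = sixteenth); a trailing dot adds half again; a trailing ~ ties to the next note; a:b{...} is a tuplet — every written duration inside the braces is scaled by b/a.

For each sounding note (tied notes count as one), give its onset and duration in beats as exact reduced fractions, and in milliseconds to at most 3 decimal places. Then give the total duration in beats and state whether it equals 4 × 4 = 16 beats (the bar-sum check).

1) 0.0ms=0b +947.368ms=3/2b
2) 947.368ms=3/2b +473.684ms=3/4b
3) 1421.053ms=9/4b +789.474ms=5/4b
4) 2210.526ms=7/2b +315.789ms=1/2b
5) 2526.316ms=4b +1263.158ms=2b
6) 3789.474ms=6b +421.053ms=2/3b
7) 4210.526ms=20/3b +421.053ms=2/3b
8) 4631.579ms=22/3b +421.053ms=2/3b
9) 5052.632ms=8b +947.368ms=3/2b
10) 6000.0ms=19/2b +473.684ms=3/4b
11) 6473.684ms=41/4b +473.684ms=3/4b
12) 6947.368ms=11b +315.789ms=1/2b
13) 7263.158ms=23/2b +315.789ms=1/2b
14) 7578.947ms=12b +505.263ms=4/5b
15) 8084.211ms=64/5b +505.263ms=4/5b
16) 8589.474ms=68/5b +505.263ms=4/5b
17) 9094.737ms=72/5b +505.263ms=4/5b
18) 9600.0ms=76/5b +505.263ms=4/5b
Σ=16b of 16 (95bpm 4/4) — PASS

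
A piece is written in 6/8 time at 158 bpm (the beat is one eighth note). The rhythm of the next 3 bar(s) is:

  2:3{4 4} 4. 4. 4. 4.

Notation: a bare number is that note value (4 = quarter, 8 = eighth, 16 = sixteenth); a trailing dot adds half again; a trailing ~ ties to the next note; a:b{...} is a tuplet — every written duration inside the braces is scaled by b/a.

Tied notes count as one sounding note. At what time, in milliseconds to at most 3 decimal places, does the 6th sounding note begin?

note 6 onset = 15b = 5696.203ms

1. 0.0ms @ 0 + 1139.241ms (3)
2. 1139.241ms @ 3 + 1139.241ms (3)
3. 2278.481ms @ 6 + 1139.241ms (3)
4. 3417.722ms @ 9 + 1139.241ms (3)
5. 4556.962ms @ 12 + 1139.241ms (3)
6. 5696.203ms @ 15 + 1139.241ms (3)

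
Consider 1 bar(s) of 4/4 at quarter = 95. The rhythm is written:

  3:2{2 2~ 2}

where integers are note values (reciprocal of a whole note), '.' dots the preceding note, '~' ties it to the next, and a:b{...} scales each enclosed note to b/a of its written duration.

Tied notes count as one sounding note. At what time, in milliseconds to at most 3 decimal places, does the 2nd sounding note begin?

note 2 onset = 4/3b = 842.105ms

1. 0.0ms @ 0 + 842.105ms (4/3)
2. 842.105ms @ 4/3 + 1684.211ms (8/3)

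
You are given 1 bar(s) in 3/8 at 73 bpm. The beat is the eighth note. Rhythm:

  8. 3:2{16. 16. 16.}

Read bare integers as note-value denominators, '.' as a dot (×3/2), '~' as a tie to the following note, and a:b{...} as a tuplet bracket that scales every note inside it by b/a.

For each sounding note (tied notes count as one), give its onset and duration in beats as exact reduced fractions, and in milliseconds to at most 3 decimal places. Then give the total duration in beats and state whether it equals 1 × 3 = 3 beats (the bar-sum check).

1) 0.0ms=0b +1232.877ms=3/2b
2) 1232.877ms=3/2b +410.959ms=1/2b
3) 1643.836ms=2b +410.959ms=1/2b
4) 2054.795ms=5/2b +410.959ms=1/2b
Σ=3b of 3 (73bpm 3/8) — PASS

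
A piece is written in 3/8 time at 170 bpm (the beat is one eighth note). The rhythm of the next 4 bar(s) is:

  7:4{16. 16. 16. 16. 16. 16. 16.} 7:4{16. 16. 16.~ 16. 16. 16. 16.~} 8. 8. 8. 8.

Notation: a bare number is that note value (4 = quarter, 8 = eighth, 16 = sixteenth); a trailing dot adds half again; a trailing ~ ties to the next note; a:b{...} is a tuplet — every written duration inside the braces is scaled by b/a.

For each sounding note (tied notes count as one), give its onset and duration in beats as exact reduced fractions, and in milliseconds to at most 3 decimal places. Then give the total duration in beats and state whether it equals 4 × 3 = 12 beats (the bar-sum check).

1) 0.0ms=0b +151.261ms=3/7b
2) 151.261ms=3/7b +151.261ms=3/7b
3) 302.521ms=6/7b +151.261ms=3/7b
4) 453.782ms=9/7b +151.261ms=3/7b
5) 605.042ms=12/7b +151.261ms=3/7b
6) 756.303ms=15/7b +151.261ms=3/7b
7) 907.563ms=18/7b +151.261ms=3/7b
8) 1058.824ms=3b +151.261ms=3/7b
9) 1210.084ms=24/7b +151.261ms=3/7b
10) 1361.345ms=27/7b +302.521ms=6/7b
11) 1663.866ms=33/7b +151.261ms=3/7b
12) 1815.126ms=36/7b +151.261ms=3/7b
13) 1966.387ms=39/7b +680.672ms=27/14b
14) 2647.059ms=15/2b +529.412ms=3/2b
15) 3176.471ms=9b +529.412ms=3/2b
16) 3705.882ms=21/2b +529.412ms=3/2b
Σ=12b of 12 (170bpm 3/8) — PASS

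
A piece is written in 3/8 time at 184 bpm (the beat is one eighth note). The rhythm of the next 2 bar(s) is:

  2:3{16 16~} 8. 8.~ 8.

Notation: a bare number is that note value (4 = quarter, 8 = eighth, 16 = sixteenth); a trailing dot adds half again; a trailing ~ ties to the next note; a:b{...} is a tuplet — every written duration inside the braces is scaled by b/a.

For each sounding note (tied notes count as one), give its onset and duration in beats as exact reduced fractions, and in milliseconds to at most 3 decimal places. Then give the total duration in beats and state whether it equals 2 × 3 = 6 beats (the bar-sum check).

1) 0.0ms=0b +244.565ms=3/4b
2) 244.565ms=3/4b +733.696ms=9/4b
3) 978.261ms=3b +978.261ms=3b
Σ=6b of 6 (184bpm 3/8) — PASS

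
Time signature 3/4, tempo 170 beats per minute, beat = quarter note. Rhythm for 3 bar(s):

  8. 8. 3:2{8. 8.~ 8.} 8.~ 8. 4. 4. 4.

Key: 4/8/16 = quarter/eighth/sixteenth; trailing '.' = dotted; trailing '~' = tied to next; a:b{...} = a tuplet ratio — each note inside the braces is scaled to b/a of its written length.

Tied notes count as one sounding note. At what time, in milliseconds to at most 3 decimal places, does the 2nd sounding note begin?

1. 0.0ms @ 0 + 264.706ms (3/4)
2. 264.706ms @ 3/4 + 264.706ms (3/4)
3. 529.412ms @ 3/2 + 176.471ms (1/2)
4. 705.882ms @ 2 + 352.941ms (1)
5. 1058.824ms @ 3 + 529.412ms (3/2)
6. 1588.235ms @ 9/2 + 529.412ms (3/2)
7. 2117.647ms @ 6 + 529.412ms (3/2)
8. 2647.059ms @ 15/2 + 529.412ms (3/2)

note 2 onset = 3/4b = 264.706ms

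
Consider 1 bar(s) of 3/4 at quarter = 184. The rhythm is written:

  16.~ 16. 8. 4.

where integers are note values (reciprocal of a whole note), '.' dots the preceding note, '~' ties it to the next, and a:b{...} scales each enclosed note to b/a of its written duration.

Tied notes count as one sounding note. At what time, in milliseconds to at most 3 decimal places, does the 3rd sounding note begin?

note 3 onset = 3/2b = 489.13ms

1. 0.0ms @ 0 + 244.565ms (3/4)
2. 244.565ms @ 3/4 + 244.565ms (3/4)
3. 489.13ms @ 3/2 + 489.13ms (3/2)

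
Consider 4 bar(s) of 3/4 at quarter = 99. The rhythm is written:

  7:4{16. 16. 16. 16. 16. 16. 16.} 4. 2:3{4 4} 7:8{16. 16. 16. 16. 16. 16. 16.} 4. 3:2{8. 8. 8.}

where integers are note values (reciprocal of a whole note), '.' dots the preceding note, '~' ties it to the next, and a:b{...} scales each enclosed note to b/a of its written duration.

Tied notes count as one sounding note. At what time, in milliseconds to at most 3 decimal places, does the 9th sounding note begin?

1. 0.0ms @ 0 + 129.87ms (3/14)
2. 129.87ms @ 3/14 + 129.87ms (3/14)
3. 259.74ms @ 3/7 + 129.87ms (3/14)
4. 389.61ms @ 9/14 + 129.87ms (3/14)
5. 519.481ms @ 6/7 + 129.87ms (3/14)
6. 649.351ms @ 15/14 + 129.87ms (3/14)
7. 779.221ms @ 9/7 + 129.87ms (3/14)
8. 909.091ms @ 3/2 + 909.091ms (3/2)
9. 1818.182ms @ 3 + 909.091ms (3/2)
10. 2727.273ms @ 9/2 + 909.091ms (3/2)
11. 3636.364ms @ 6 + 259.74ms (3/7)
12. 3896.104ms @ 45/7 + 259.74ms (3/7)
13. 4155.844ms @ 48/7 + 259.74ms (3/7)
14. 4415.584ms @ 51/7 + 259.74ms (3/7)
15. 4675.325ms @ 54/7 + 259.74ms (3/7)
16. 4935.065ms @ 57/7 + 259.74ms (3/7)
17. 5194.805ms @ 60/7 + 259.74ms (3/7)
18. 5454.545ms @ 9 + 909.091ms (3/2)
19. 6363.636ms @ 21/2 + 303.03ms (1/2)
20. 6666.667ms @ 11 + 303.03ms (1/2)
21. 6969.697ms @ 23/2 + 303.03ms (1/2)

note 9 onset = 3b = 1818.182ms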